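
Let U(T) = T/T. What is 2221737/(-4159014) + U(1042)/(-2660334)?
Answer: -492547219931/922030529223 ≈ -0.53420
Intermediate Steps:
U(T) = 1
2221737/(-4159014) + U(1042)/(-2660334) = 2221737/(-4159014) + 1/(-2660334) = 2221737*(-1/4159014) + 1*(-1/2660334) = -740579/1386338 - 1/2660334 = -492547219931/922030529223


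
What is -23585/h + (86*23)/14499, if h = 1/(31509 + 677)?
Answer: -11006289636212/14499 ≈ -7.5911e+8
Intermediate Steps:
h = 1/32186 ≈ 3.1069e-5
-23585/h + (86*23)/14499 = -23585/1/32186 + (86*23)/14499 = -23585*32186 + 1978*(1/14499) = -759106810 + 1978/14499 = -11006289636212/14499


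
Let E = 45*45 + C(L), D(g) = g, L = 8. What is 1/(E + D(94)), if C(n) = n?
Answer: 1/2127 ≈ 0.00047015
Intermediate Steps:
E = 2033 (E = 45*45 + 8 = 2025 + 8 = 2033)
1/(E + D(94)) = 1/(2033 + 94) = 1/2127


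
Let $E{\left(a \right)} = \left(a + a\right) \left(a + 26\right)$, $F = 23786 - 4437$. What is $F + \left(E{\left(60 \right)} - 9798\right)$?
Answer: $19871$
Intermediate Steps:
$F = 19349$
$E{\left(a \right)} = 2 a \left(26 + a\right)$
$F + \left(E{\left(60 \right)} - 9798\right) = 19349 - \left(9798 - 120 \left(26 + 60\right)\right) = 19349 - \left(9798 - 10320\right) = 19349 + \left(10320 - 9798\right) = 19349 + 522 = 19871$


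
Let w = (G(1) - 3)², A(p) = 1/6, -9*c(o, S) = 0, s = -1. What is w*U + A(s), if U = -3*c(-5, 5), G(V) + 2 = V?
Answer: ⅙ ≈ 0.16667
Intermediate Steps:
c(o, S) = 0 (c(o, S) = -⅑*0 = 0)
G(V) = -2 + V
A(p) = ⅙
U = 0 (U = -3*0 = 0)
w = 16 (w = ((-2 + 1) - 3)² = (-1 - 3)² = (-4)² = 16)
w*U + A(s) = 16*0 + ⅙ = 0 + ⅙ = ⅙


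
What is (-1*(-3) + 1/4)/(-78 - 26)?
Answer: -1/32 ≈ -0.031250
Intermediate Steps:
(-1*(-3) + 1/4)/(-78 - 26) = (3 + ¼)/(-104) = (13/4)*(-1/104) = -1/32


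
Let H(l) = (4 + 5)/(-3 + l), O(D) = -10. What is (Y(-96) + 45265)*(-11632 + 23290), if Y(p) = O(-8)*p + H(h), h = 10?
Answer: 3772342272/7 ≈ 5.3891e+8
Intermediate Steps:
H(l) = 9/(-3 + l)
Y(p) = 9/7 - 10*p (Y(p) = -10*p + 9/(-3 + 10) = -10*p + 9/7 = 9/7 - 10*p)
(Y(-96) + 45265)*(-11632 + 23290) = ((9/7 - 10*(-96)) + 45265)*(-11632 + 23290) = ((9/7 + 960) + 45265)*11658 = (6729/7 + 45265)*11658 = (323584/7)*11658 = 3772342272/7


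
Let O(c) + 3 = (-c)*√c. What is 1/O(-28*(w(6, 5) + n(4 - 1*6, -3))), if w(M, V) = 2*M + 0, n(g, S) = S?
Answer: -1/5334339 - 168*I*√7/1778113 ≈ -1.8746e-7 - 0.00024998*I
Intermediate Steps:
w(M, V) = 2*M
O(c) = -3 - c^(3/2) (O(c) = -3 + (-c)*√c = -3 - c^(3/2))
1/O(-28*(w(6, 5) + n(4 - 1*6, -3))) = 1/(-3 - (-28*(2*6 - 3))^(3/2)) = 1/(-3 - (-28*(12 - 3))^(3/2)) = 1/(-3 - (-28*9)^(3/2)) = 1/(-3 - (-252)^(3/2)) = 1/(-3 - (-1512)*I*√7) = 1/(-3 + 1512*I*√7)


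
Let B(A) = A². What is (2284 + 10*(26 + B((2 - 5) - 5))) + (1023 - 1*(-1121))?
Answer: 5328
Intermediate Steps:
(2284 + 10*(26 + B((2 - 5) - 5))) + (1023 - 1*(-1121)) = (2284 + 10*(26 + ((2 - 5) - 5)²)) + (1023 - 1*(-1121)) = (2284 + 10*(26 + (-3 - 5)²)) + (1023 + 1121) = (2284 + 10*(26 + (-8)²)) + 2144 = (2284 + 10*(26 + 64)) + 2144 = (2284 + 10*90) + 2144 = (2284 + 900) + 2144 = 3184 + 2144 = 5328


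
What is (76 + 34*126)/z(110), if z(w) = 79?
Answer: 4360/79 ≈ 55.190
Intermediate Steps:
(76 + 34*126)/z(110) = (76 + 34*126)/79 = (76 + 4284)*(1/79) = 4360*(1/79) = 4360/79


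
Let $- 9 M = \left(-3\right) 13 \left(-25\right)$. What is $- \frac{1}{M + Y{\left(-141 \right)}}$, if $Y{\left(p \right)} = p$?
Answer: $\frac{3}{748} \approx 0.0040107$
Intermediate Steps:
$M = - \frac{325}{3}$ ($M = - \frac{\left(-3\right) 13 \left(-25\right)}{9} = - \frac{\left(-39\right) \left(-25\right)}{9} = \left(- \frac{1}{9}\right) 975 = - \frac{325}{3} \approx -108.33$)
$- \frac{1}{M + Y{\left(-141 \right)}} = - \frac{1}{- \frac{325}{3} - 141} = - \frac{1}{- \frac{748}{3}} = \left(-1\right) \left(- \frac{3}{748}\right) = \frac{3}{748}$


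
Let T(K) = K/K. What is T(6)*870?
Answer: 870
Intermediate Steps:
T(K) = 1
T(6)*870 = 1*870 = 870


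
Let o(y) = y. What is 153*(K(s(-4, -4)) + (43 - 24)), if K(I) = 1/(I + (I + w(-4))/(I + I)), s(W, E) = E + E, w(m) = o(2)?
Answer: 176103/61 ≈ 2886.9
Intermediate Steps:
w(m) = 2
s(W, E) = 2*E
K(I) = 1/(I + (2 + I)/(2*I)) (K(I) = 1/(I + (I + 2)/(I + I)) = 1/(I + (2 + I)/((2*I))) = 1/(I + (2 + I)*(1/(2*I))) = 1/(I + (2 + I)/(2*I)))
153*(K(s(-4, -4)) + (43 - 24)) = 153*(2*(2*(-4))/(2 + 2*(-4) + 2*(2*(-4))**2) + (43 - 24)) = 153*(2*(-8)/(2 - 8 + 2*(-8)**2) + 19) = 153*(2*(-8)/(2 - 8 + 2*64) + 19) = 153*(2*(-8)/(2 - 8 + 128) + 19) = 153*(2*(-8)/122 + 19) = 153*(2*(-8)*(1/122) + 19) = 153*(-8/61 + 19) = 153*(1151/61) = 176103/61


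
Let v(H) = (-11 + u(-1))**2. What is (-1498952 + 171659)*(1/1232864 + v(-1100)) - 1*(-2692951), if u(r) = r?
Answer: -232317492015517/1232864 ≈ -1.8844e+8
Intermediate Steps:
v(H) = 144 (v(H) = (-11 - 1)**2 = (-12)**2 = 144)
(-1498952 + 171659)*(1/1232864 + v(-1100)) - 1*(-2692951) = (-1498952 + 171659)*(1/1232864 + 144) - 1*(-2692951) = -1327293*(1/1232864 + 144) + 2692951 = -1327293*177532417/1232864 + 2692951 = -235637534357181/1232864 + 2692951 = -232317492015517/1232864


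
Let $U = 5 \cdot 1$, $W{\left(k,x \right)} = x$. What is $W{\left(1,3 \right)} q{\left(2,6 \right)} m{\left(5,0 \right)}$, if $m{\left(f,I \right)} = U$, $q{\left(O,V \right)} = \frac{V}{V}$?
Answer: $15$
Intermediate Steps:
$q{\left(O,V \right)} = 1$
$U = 5$
$m{\left(f,I \right)} = 5$
$W{\left(1,3 \right)} q{\left(2,6 \right)} m{\left(5,0 \right)} = 3 \cdot 1 \cdot 5 = 3 \cdot 5 = 15$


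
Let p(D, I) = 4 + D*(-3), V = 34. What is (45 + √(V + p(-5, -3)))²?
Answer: (45 + √53)² ≈ 2733.2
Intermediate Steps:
p(D, I) = 4 - 3*D
(45 + √(V + p(-5, -3)))² = (45 + √(34 + (4 - 3*(-5))))² = (45 + √(34 + (4 + 15)))² = (45 + √(34 + 19))² = (45 + √53)²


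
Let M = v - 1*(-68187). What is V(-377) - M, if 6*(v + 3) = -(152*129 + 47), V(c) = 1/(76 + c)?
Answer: -117224155/1806 ≈ -64908.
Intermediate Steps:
v = -19673/6 (v = -3 + (-(152*129 + 47))/6 = -3 + (-(19608 + 47))/6 = -3 + (-1*19655)/6 = -3 + (1/6)*(-19655) = -3 - 19655/6 = -19673/6 ≈ -3278.8)
M = 389449/6 (M = -19673/6 - 1*(-68187) = -19673/6 + 68187 = 389449/6 ≈ 64908.)
V(-377) - M = 1/(76 - 377) - 1*389449/6 = 1/(-301) - 389449/6 = -1/301 - 389449/6 = -117224155/1806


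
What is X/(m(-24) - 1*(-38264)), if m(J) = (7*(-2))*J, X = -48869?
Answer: -48869/38600 ≈ -1.2660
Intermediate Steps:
m(J) = -14*J
X/(m(-24) - 1*(-38264)) = -48869/(-14*(-24) - 1*(-38264)) = -48869/(336 + 38264) = -48869/38600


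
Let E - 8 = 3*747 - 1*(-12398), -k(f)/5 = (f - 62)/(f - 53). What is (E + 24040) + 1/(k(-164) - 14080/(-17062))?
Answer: 313840633223/8112350 ≈ 38687.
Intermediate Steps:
k(f) = -5*(-62 + f)/(-53 + f) (k(f) = -5*(f - 62)/(f - 53) = -5*(-62 + f)/(-53 + f))
E = 14647 (E = 8 + (3*747 - 1*(-12398)) = 8 + (2241 + 12398) = 8 + 14639 = 14647)
(E + 24040) + 1/(k(-164) - 14080/(-17062)) = (14647 + 24040) + 1/(5*(62 - 1*(-164))/(-53 - 164) - 14080/(-17062)) = 38687 + 1/(5*(62 + 164)/(-217) - 14080*(-1/17062)) = 38687 + 1/(5*(-1/217)*226 + 7040/8531) = 38687 + 1/(-1130/217 + 7040/8531) = 38687 + 1/(-8112350/1851227) = 38687 - 1851227/8112350 = 313840633223/8112350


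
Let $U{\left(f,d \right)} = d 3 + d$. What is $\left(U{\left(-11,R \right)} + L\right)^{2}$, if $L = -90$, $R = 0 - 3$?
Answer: $10404$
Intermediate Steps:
$R = -3$
$U{\left(f,d \right)} = 4 d$ ($U{\left(f,d \right)} = 3 d + d = 4 d$)
$\left(U{\left(-11,R \right)} + L\right)^{2} = \left(4 \left(-3\right) - 90\right)^{2} = \left(-12 - 90\right)^{2} = \left(-102\right)^{2} = 10404$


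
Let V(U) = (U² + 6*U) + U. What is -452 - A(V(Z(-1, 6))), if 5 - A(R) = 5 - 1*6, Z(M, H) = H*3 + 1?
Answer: -458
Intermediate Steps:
Z(M, H) = 1 + 3*H (Z(M, H) = 3*H + 1 = 1 + 3*H)
V(U) = U² + 7*U
A(R) = 6 (A(R) = 5 - (5 - 1*6) = 5 - (5 - 6) = 5 - 1*(-1) = 5 + 1 = 6)
-452 - A(V(Z(-1, 6))) = -452 - 1*6 = -452 - 6 = -458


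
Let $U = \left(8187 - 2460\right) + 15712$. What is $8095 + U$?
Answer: $29534$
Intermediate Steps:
$U = 21439$ ($U = 5727 + 15712 = 21439$)
$8095 + U = 8095 + 21439 = 29534$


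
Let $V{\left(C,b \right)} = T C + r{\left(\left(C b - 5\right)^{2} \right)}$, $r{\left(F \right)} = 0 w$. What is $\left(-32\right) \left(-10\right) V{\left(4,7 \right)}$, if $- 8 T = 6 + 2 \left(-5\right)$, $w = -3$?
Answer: $640$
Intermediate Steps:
$T = \frac{1}{2}$ ($T = - \frac{6 + 2 \left(-5\right)}{8} = - \frac{6 - 10}{8} = \left(- \frac{1}{8}\right) \left(-4\right) = \frac{1}{2} \approx 0.5$)
$r{\left(F \right)} = 0$ ($r{\left(F \right)} = 0 \left(-3\right) = 0$)
$V{\left(C,b \right)} = \frac{C}{2}$ ($V{\left(C,b \right)} = \frac{C}{2} + 0 = \frac{C}{2}$)
$\left(-32\right) \left(-10\right) V{\left(4,7 \right)} = \left(-32\right) \left(-10\right) \frac{1}{2} \cdot 4 = 320 \cdot 2 = 640$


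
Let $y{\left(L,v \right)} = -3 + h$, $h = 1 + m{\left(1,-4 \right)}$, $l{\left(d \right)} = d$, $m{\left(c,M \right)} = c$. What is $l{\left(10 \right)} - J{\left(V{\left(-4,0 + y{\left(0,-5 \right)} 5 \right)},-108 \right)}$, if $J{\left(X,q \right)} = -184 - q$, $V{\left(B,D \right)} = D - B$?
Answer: $86$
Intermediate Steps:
$h = 2$ ($h = 1 + 1 = 2$)
$y{\left(L,v \right)} = -1$ ($y{\left(L,v \right)} = -3 + 2 = -1$)
$l{\left(10 \right)} - J{\left(V{\left(-4,0 + y{\left(0,-5 \right)} 5 \right)},-108 \right)} = 10 - \left(-184 - -108\right) = 10 - \left(-184 + 108\right) = 10 - -76 = 10 + 76 = 86$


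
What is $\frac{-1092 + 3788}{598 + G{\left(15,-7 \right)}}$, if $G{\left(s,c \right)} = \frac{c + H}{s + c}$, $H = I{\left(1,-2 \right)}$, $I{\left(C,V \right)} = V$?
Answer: $\frac{21568}{4775} \approx 4.5169$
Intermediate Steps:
$H = -2$
$G{\left(s,c \right)} = \frac{-2 + c}{c + s}$ ($G{\left(s,c \right)} = \frac{c - 2}{s + c} = \frac{-2 + c}{c + s}$)
$\frac{-1092 + 3788}{598 + G{\left(15,-7 \right)}} = \frac{-1092 + 3788}{598 + \frac{-2 - 7}{-7 + 15}} = \frac{2696}{598 + \frac{1}{8} \left(-9\right)} = \frac{2696}{598 - \frac{9}{8}} = \frac{2696}{\frac{4775}{8}} = 2696 \cdot \frac{8}{4775} = \frac{21568}{4775}$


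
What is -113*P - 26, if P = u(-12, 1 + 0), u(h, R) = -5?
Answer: 539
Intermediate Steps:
P = -5
-113*P - 26 = -113*(-5) - 26 = 565 - 26 = 539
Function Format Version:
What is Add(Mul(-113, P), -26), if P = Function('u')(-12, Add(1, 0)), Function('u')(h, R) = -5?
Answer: 539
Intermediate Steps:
P = -5
Add(Mul(-113, P), -26) = Add(Mul(-113, -5), -26) = Add(565, -26) = 539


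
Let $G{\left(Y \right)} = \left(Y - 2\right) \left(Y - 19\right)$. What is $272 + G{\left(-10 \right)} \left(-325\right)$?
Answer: $-112828$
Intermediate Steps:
$G{\left(Y \right)} = \left(-19 + Y\right) \left(-2 + Y\right)$ ($G{\left(Y \right)} = \left(-2 + Y\right) \left(-19 + Y\right) = \left(-19 + Y\right) \left(-2 + Y\right)$)
$272 + G{\left(-10 \right)} \left(-325\right) = 272 + \left(38 + \left(-10\right)^{2} - -210\right) \left(-325\right) = 272 + \left(38 + 100 + 210\right) \left(-325\right) = 272 + 348 \left(-325\right) = 272 - 113100 = -112828$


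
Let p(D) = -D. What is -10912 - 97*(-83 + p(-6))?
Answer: -3443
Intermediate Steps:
-10912 - 97*(-83 + p(-6)) = -10912 - 97*(-83 - 1*(-6)) = -10912 - 97*(-83 + 6) = -10912 - 97*(-77) = -10912 - 1*(-7469) = -10912 + 7469 = -3443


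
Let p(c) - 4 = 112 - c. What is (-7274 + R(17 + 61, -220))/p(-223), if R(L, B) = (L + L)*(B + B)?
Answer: -75914/339 ≈ -223.94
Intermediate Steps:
R(L, B) = 4*B*L (R(L, B) = (2*L)*(2*B) = 4*B*L)
p(c) = 116 - c (p(c) = 4 + (112 - c) = 116 - c)
(-7274 + R(17 + 61, -220))/p(-223) = (-7274 + 4*(-220)*(17 + 61))/(116 - 1*(-223)) = (-7274 + 4*(-220)*78)/(116 + 223) = (-7274 - 68640)/339 = -75914*1/339 = -75914/339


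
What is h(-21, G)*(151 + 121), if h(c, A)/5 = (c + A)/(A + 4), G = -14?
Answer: 4760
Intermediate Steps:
h(c, A) = 5*(A + c)/(4 + A) (h(c, A) = 5*((c + A)/(A + 4)) = 5*((A + c)/(4 + A)) = 5*(A + c)/(4 + A))
h(-21, G)*(151 + 121) = (5*(-14 - 21)/(4 - 14))*(151 + 121) = (5*(-35)/(-10))*272 = (5*(-⅒)*(-35))*272 = (35/2)*272 = 4760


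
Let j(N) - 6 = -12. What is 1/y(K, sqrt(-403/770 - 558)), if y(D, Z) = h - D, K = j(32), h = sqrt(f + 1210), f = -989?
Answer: -6/185 + sqrt(221)/185 ≈ 0.047925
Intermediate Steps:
h = sqrt(221) (h = sqrt(-989 + 1210) = sqrt(221) ≈ 14.866)
j(N) = -6 (j(N) = 6 - 12 = -6)
K = -6
y(D, Z) = sqrt(221) - D
1/y(K, sqrt(-403/770 - 558)) = 1/(sqrt(221) - 1*(-6)) = 1/(sqrt(221) + 6) = 1/(6 + sqrt(221))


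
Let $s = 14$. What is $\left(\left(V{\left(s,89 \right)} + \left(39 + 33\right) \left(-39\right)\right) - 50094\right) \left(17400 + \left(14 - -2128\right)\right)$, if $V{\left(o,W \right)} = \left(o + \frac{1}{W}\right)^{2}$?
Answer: $- \frac{8158428026286}{7921} \approx -1.03 \cdot 10^{9}$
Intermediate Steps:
$\left(\left(V{\left(s,89 \right)} + \left(39 + 33\right) \left(-39\right)\right) - 50094\right) \left(17400 + \left(14 - -2128\right)\right) = \left(\left(\frac{\left(1 + 89 \cdot 14\right)^{2}}{7921} + \left(39 + 33\right) \left(-39\right)\right) - 50094\right) \left(17400 + \left(14 - -2128\right)\right) = \left(\left(\frac{\left(1 + 1246\right)^{2}}{7921} + 72 \left(-39\right)\right) - 50094\right) \left(17400 + \left(14 + 2128\right)\right) = \left(\left(\frac{1247^{2}}{7921} - 2808\right) - 50094\right) \left(17400 + 2142\right) = \left(\left(\frac{1}{7921} \cdot 1555009 - 2808\right) - 50094\right) 19542 = \left(\left(\frac{1555009}{7921} - 2808\right) - 50094\right) 19542 = \left(- \frac{20687159}{7921} - 50094\right) 19542 = \left(- \frac{417481733}{7921}\right) 19542 = - \frac{8158428026286}{7921}$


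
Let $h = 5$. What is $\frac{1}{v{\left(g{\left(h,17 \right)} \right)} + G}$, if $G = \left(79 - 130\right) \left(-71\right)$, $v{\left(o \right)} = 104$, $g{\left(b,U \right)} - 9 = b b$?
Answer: $\frac{1}{3725} \approx 0.00026846$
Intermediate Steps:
$g{\left(b,U \right)} = 9 + b^{2}$ ($g{\left(b,U \right)} = 9 + b b = 9 + b^{2}$)
$G = 3621$ ($G = \left(-51\right) \left(-71\right) = 3621$)
$\frac{1}{v{\left(g{\left(h,17 \right)} \right)} + G} = \frac{1}{104 + 3621} = \frac{1}{3725}$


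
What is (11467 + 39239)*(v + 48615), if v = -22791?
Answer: 1309431744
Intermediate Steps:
(11467 + 39239)*(v + 48615) = (11467 + 39239)*(-22791 + 48615) = 50706*25824 = 1309431744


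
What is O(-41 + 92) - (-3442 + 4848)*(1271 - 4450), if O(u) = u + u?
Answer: 4469776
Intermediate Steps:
O(u) = 2*u
O(-41 + 92) - (-3442 + 4848)*(1271 - 4450) = 2*(-41 + 92) - (-3442 + 4848)*(1271 - 4450) = 2*51 - 1406*(-3179) = 102 - 1*(-4469674) = 102 + 4469674 = 4469776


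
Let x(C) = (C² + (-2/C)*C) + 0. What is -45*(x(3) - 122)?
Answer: 5175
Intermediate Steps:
x(C) = -2 + C² (x(C) = (C² - 2) + 0 = (-2 + C²) + 0 = -2 + C²)
-45*(x(3) - 122) = -45*((-2 + 3²) - 122) = -45*((-2 + 9) - 122) = -45*(7 - 122) = -45*(-115) = 5175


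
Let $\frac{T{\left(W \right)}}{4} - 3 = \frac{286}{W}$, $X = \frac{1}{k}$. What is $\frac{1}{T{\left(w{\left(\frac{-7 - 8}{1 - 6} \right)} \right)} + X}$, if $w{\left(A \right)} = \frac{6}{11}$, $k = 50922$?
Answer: $\frac{50922}{107411473} \approx 0.00047408$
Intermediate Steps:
$w{\left(A \right)} = \frac{6}{11}$ ($w{\left(A \right)} = 6 \cdot \frac{1}{11} = \frac{6}{11}$)
$X = \frac{1}{50922} \approx 1.9638 \cdot 10^{-5}$
$T{\left(W \right)} = 12 + \frac{1144}{W}$ ($T{\left(W \right)} = 12 + 4 \frac{286}{W} = 12 + \frac{1144}{W}$)
$\frac{1}{T{\left(w{\left(\frac{-7 - 8}{1 - 6} \right)} \right)} + X} = \frac{1}{\left(12 + \frac{1144}{\frac{6}{11}}\right) + \frac{1}{50922}} = \frac{1}{\left(12 + 1144 \cdot \frac{11}{6}\right) + \frac{1}{50922}} = \frac{1}{\left(12 + \frac{6292}{3}\right) + \frac{1}{50922}} = \frac{1}{\frac{6328}{3} + \frac{1}{50922}} = \frac{1}{\frac{107411473}{50922}} = \frac{50922}{107411473}$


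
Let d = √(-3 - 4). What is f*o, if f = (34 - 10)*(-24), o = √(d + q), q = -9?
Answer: -576*√(-9 + I*√7) ≈ -251.35 - 1746.2*I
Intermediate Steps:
d = I*√7 (d = √(-7) = I*√7 ≈ 2.6458*I)
o = √(-9 + I*√7) (o = √(I*√7 - 9) = √(-9 + I*√7) ≈ 0.43637 + 3.0316*I)
f = -576 (f = 24*(-24) = -576)
f*o = -576*√(-9 + I*√7)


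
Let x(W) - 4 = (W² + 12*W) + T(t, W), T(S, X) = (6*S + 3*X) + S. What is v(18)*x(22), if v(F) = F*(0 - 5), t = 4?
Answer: -76140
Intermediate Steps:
T(S, X) = 3*X + 7*S (T(S, X) = (3*X + 6*S) + S = 3*X + 7*S)
x(W) = 32 + W² + 15*W (x(W) = 4 + ((W² + 12*W) + (3*W + 7*4)) = 4 + ((W² + 12*W) + (3*W + 28)) = 4 + ((W² + 12*W) + (28 + 3*W)) = 4 + (28 + W² + 15*W) = 32 + W² + 15*W)
v(F) = -5*F (v(F) = F*(-5) = -5*F)
v(18)*x(22) = (-5*18)*(32 + 22² + 15*22) = -90*(32 + 484 + 330) = -90*846 = -76140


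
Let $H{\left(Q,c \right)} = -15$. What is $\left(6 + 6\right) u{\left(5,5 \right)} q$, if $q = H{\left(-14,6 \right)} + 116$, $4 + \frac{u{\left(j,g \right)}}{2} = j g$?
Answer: $50904$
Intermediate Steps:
$u{\left(j,g \right)} = -8 + 2 g j$ ($u{\left(j,g \right)} = -8 + 2 j g = -8 + 2 g j$)
$q = 101$ ($q = -15 + 116 = 101$)
$\left(6 + 6\right) u{\left(5,5 \right)} q = \left(6 + 6\right) \left(-8 + 2 \cdot 5 \cdot 5\right) 101 = 12 \left(-8 + 50\right) 101 = 12 \cdot 42 \cdot 101 = 504 \cdot 101 = 50904$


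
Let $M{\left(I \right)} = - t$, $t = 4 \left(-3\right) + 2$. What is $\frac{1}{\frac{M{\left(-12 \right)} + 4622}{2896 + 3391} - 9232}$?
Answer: $- \frac{6287}{58036952} \approx -0.00010833$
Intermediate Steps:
$t = -10$ ($t = -12 + 2 = -10$)
$M{\left(I \right)} = 10$ ($M{\left(I \right)} = \left(-1\right) \left(-10\right) = 10$)
$\frac{1}{\frac{M{\left(-12 \right)} + 4622}{2896 + 3391} - 9232} = \frac{1}{\frac{10 + 4622}{2896 + 3391} - 9232} = \frac{1}{\frac{4632}{6287} - 9232} = \frac{1}{- \frac{58036952}{6287}} = - \frac{6287}{58036952}$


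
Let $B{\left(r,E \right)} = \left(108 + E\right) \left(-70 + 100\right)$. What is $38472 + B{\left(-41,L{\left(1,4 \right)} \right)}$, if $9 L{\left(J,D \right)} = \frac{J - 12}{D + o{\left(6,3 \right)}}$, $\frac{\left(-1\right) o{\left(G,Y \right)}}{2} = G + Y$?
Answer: $\frac{876007}{21} \approx 41715.0$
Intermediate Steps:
$o{\left(G,Y \right)} = - 2 G - 2 Y$ ($o{\left(G,Y \right)} = - 2 \left(G + Y\right) = - 2 G - 2 Y$)
$L{\left(J,D \right)} = \frac{-12 + J}{9 \left(-18 + D\right)}$ ($L{\left(J,D \right)} = \frac{\left(J - 12\right) \frac{1}{D - 18}}{9} = \frac{\left(-12 + J\right) \frac{1}{D - 18}}{9} = \frac{\left(-12 + J\right) \frac{1}{-18 + D}}{9} = \frac{\frac{1}{-18 + D} \left(-12 + J\right)}{9} = \frac{-12 + J}{9 \left(-18 + D\right)}$)
$B{\left(r,E \right)} = 3240 + 30 E$ ($B{\left(r,E \right)} = \left(108 + E\right) 30 = 3240 + 30 E$)
$38472 + B{\left(-41,L{\left(1,4 \right)} \right)} = 38472 + \left(3240 + 30 \frac{-12 + 1}{9 \left(-18 + 4\right)}\right) = 38472 + \left(3240 + 30 \cdot \frac{1}{9} \frac{1}{-14} \left(-11\right)\right) = 38472 + \left(3240 + 30 \cdot \frac{1}{9} \left(- \frac{1}{14}\right) \left(-11\right)\right) = 38472 + \left(3240 + 30 \cdot \frac{11}{126}\right) = 38472 + \left(3240 + \frac{55}{21}\right) = 38472 + \frac{68095}{21} = \frac{876007}{21}$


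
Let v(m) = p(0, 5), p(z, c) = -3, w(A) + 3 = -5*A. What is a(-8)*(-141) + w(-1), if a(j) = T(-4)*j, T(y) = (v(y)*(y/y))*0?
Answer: 2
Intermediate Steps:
w(A) = -3 - 5*A
v(m) = -3
T(y) = 0 (T(y) = -3*y/y*0 = -3*1*0 = -3*0 = 0)
a(j) = 0 (a(j) = 0*j = 0)
a(-8)*(-141) + w(-1) = 0*(-141) + (-3 - 5*(-1)) = 0 + (-3 + 5) = 0 + 2 = 2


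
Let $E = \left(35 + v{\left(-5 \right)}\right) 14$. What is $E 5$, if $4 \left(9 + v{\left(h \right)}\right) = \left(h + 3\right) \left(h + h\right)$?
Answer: $2170$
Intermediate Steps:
$v{\left(h \right)} = -9 + \frac{h \left(3 + h\right)}{2}$ ($v{\left(h \right)} = -9 + \frac{\left(h + 3\right) \left(h + h\right)}{4} = -9 + \frac{\left(3 + h\right) 2 h}{4} = -9 + \frac{2 h \left(3 + h\right)}{4} = -9 + \frac{h \left(3 + h\right)}{2}$)
$E = 434$ ($E = \left(35 + \left(-9 + \frac{\left(-5\right)^{2}}{2} + \frac{3}{2} \left(-5\right)\right)\right) 14 = \left(35 - 4\right) 14 = 31 \cdot 14 = 434$)
$E 5 = 434 \cdot 5 = 2170$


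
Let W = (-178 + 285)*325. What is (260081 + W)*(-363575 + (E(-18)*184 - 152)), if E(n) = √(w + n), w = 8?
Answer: -107247088312 + 54253504*I*√10 ≈ -1.0725e+11 + 1.7156e+8*I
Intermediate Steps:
E(n) = √(8 + n)
W = 34775 (W = 107*325 = 34775)
(260081 + W)*(-363575 + (E(-18)*184 - 152)) = (260081 + 34775)*(-363575 + (√(8 - 18)*184 - 152)) = 294856*(-363575 + (√(-10)*184 - 152)) = 294856*(-363575 + ((I*√10)*184 - 152)) = 294856*(-363575 + (184*I*√10 - 152)) = 294856*(-363575 + (-152 + 184*I*√10)) = 294856*(-363727 + 184*I*√10) = -107247088312 + 54253504*I*√10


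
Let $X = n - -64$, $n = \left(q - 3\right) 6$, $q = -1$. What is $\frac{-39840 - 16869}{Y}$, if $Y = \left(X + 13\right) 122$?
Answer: $- \frac{56709}{6466} \approx -8.7703$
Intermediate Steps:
$n = -24$ ($n = \left(-1 - 3\right) 6 = \left(-4\right) 6 = -24$)
$X = 40$ ($X = -24 - -64 = -24 + 64 = 40$)
$Y = 6466$ ($Y = \left(40 + 13\right) 122 = 53 \cdot 122 = 6466$)
$\frac{-39840 - 16869}{Y} = \frac{-39840 - 16869}{6466} = \left(-39840 - 16869\right) \frac{1}{6466} = \left(-56709\right) \frac{1}{6466} = - \frac{56709}{6466}$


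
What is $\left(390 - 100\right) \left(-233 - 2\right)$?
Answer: $-68150$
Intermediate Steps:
$\left(390 - 100\right) \left(-233 - 2\right) = \left(390 - 100\right) \left(-235\right) = 290 \left(-235\right) = -68150$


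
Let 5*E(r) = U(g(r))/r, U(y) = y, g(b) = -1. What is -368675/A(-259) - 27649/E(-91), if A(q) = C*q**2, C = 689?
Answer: -581446252137330/46218809 ≈ -1.2580e+7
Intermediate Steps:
A(q) = 689*q**2
E(r) = -1/(5*r) (E(r) = (-1/r)/5 = -1/(5*r))
-368675/A(-259) - 27649/E(-91) = -368675/(689*(-259)**2) - 27649/((-1/5/(-91))) = -368675/(689*67081) - 27649/((-1/5*(-1/91))) = -368675/46218809 - 27649/1/455 = -368675*1/46218809 - 27649*455 = -368675/46218809 - 12580295 = -581446252137330/46218809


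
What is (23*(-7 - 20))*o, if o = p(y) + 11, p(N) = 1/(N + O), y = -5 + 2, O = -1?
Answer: -26703/4 ≈ -6675.8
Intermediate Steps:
y = -3
p(N) = 1/(-1 + N) (p(N) = 1/(N - 1) = 1/(-1 + N))
o = 43/4 (o = 1/(-1 - 3) + 11 = 1/(-4) + 11 = -1/4 + 11 = 43/4 ≈ 10.750)
(23*(-7 - 20))*o = (23*(-7 - 20))*(43/4) = (23*(-27))*(43/4) = -621*43/4 = -26703/4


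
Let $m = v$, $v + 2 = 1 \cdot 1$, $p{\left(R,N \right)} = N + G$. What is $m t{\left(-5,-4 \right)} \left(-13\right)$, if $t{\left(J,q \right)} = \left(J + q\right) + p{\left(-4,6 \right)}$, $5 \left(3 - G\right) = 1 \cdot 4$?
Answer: $- \frac{52}{5} \approx -10.4$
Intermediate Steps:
$G = \frac{11}{5}$ ($G = 3 - \frac{1 \cdot 4}{5} = 3 - \frac{4}{5} = \frac{11}{5} \approx 2.2$)
$p{\left(R,N \right)} = \frac{11}{5} + N$ ($p{\left(R,N \right)} = N + \frac{11}{5} = \frac{11}{5} + N$)
$v = -1$ ($v = -2 + 1 \cdot 1 = -2 + 1 = -1$)
$t{\left(J,q \right)} = \frac{41}{5} + J + q$ ($t{\left(J,q \right)} = \left(J + q\right) + \left(\frac{11}{5} + 6\right) = \left(J + q\right) + \frac{41}{5} = \frac{41}{5} + J + q$)
$m = -1$
$m t{\left(-5,-4 \right)} \left(-13\right) = - (\frac{41}{5} - 5 - 4) \left(-13\right) = \left(-1\right) \left(- \frac{4}{5}\right) \left(-13\right) = \frac{4}{5} \left(-13\right) = - \frac{52}{5}$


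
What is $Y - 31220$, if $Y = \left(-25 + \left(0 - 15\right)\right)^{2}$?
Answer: $-29620$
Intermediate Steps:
$Y = 1600$ ($Y = \left(-25 + \left(0 - 15\right)\right)^{2} = \left(-25 - 15\right)^{2} = \left(-40\right)^{2} = 1600$)
$Y - 31220 = 1600 - 31220 = -29620$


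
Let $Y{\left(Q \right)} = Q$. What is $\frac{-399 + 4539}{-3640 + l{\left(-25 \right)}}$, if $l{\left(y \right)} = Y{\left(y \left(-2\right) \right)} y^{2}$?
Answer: $\frac{414}{2761} \approx 0.14995$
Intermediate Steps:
$l{\left(y \right)} = - 2 y^{3}$ ($l{\left(y \right)} = y \left(-2\right) y^{2} = - 2 y y^{2} = - 2 y^{3}$)
$\frac{-399 + 4539}{-3640 + l{\left(-25 \right)}} = \frac{-399 + 4539}{-3640 - 2 \left(-25\right)^{3}} = \frac{4140}{-3640 - -31250} = \frac{4140}{-3640 + 31250} = \frac{4140}{27610} = 4140 \cdot \frac{1}{27610} = \frac{414}{2761}$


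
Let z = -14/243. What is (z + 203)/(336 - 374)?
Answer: -49315/9234 ≈ -5.3406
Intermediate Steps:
z = -14/243 (z = -14*1/243 = -14/243 ≈ -0.057613)
(z + 203)/(336 - 374) = (-14/243 + 203)/(336 - 374) = (49315/243)/(-38) = (49315/243)*(-1/38) = -49315/9234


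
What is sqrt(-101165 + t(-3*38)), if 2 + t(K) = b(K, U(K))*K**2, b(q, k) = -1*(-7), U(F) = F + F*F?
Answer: I*sqrt(10195) ≈ 100.97*I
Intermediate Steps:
U(F) = F + F**2
b(q, k) = 7
t(K) = -2 + 7*K**2
sqrt(-101165 + t(-3*38)) = sqrt(-101165 + (-2 + 7*(-3*38)**2)) = sqrt(-101165 + (-2 + 7*(-114)**2)) = sqrt(-101165 + (-2 + 7*12996)) = sqrt(-101165 + (-2 + 90972)) = sqrt(-101165 + 90970) = sqrt(-10195) = I*sqrt(10195)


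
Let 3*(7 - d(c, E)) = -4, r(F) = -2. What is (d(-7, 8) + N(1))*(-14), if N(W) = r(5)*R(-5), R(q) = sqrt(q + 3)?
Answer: -350/3 + 28*I*sqrt(2) ≈ -116.67 + 39.598*I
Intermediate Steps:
d(c, E) = 25/3 (d(c, E) = 7 - 1/3*(-4) = 7 + 4/3 = 25/3)
R(q) = sqrt(3 + q)
N(W) = -2*I*sqrt(2) (N(W) = -2*sqrt(3 - 5) = -2*I*sqrt(2))
(d(-7, 8) + N(1))*(-14) = (25/3 - 2*I*sqrt(2))*(-14) = -350/3 + 28*I*sqrt(2)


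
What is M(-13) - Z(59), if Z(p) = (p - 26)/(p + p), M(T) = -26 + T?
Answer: -4635/118 ≈ -39.280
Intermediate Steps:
Z(p) = (-26 + p)/(2*p) (Z(p) = (-26 + p)/((2*p)) = (-26 + p)*(1/(2*p)) = (-26 + p)/(2*p))
M(-13) - Z(59) = (-26 - 13) - (-26 + 59)/(2*59) = -39 - 33/(2*59) = -39 - 1*33/118 = -39 - 33/118 = -4635/118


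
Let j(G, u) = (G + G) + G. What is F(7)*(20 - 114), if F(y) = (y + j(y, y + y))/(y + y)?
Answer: -188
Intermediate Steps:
j(G, u) = 3*G (j(G, u) = 2*G + G = 3*G)
F(y) = 2 (F(y) = (y + 3*y)/(y + y) = (4*y)/((2*y)) = (4*y)*(1/(2*y)) = 2)
F(7)*(20 - 114) = 2*(20 - 114) = 2*(-94) = -188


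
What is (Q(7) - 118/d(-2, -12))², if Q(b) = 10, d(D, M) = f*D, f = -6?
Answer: 1/36 ≈ 0.027778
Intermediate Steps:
d(D, M) = -6*D
(Q(7) - 118/d(-2, -12))² = (10 - 118/((-6*(-2))))² = (10 - 118/12)² = (10 - 118*1/12)² = (10 - 59/6)² = (⅙)² = 1/36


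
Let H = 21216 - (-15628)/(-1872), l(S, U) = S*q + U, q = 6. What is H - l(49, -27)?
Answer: 9800225/468 ≈ 20941.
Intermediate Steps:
l(S, U) = U + 6*S (l(S, U) = S*6 + U = 6*S + U = U + 6*S)
H = 9925181/468 (H = 21216 - (-15628)*(-1)/1872 = 21216 - 1*3907/468 = 21216 - 3907/468 = 9925181/468 ≈ 21208.)
H - l(49, -27) = 9925181/468 - (-27 + 6*49) = 9925181/468 - (-27 + 294) = 9925181/468 - 1*267 = 9925181/468 - 267 = 9800225/468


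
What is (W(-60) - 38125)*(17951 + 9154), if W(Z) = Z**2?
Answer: -935800125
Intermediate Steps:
(W(-60) - 38125)*(17951 + 9154) = ((-60)**2 - 38125)*(17951 + 9154) = (3600 - 38125)*27105 = -34525*27105 = -935800125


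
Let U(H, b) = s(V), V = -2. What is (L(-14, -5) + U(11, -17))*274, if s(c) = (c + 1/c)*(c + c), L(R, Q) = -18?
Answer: -2192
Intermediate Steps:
s(c) = 2*c*(c + 1/c) (s(c) = (c + 1/c)*(2*c) = 2*c*(c + 1/c))
U(H, b) = 10 (U(H, b) = 2 + 2*(-2)**2 = 2 + 2*4 = 2 + 8 = 10)
(L(-14, -5) + U(11, -17))*274 = (-18 + 10)*274 = -8*274 = -2192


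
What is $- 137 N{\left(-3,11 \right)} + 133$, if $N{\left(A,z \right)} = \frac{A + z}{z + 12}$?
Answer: $\frac{1963}{23} \approx 85.348$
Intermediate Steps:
$N{\left(A,z \right)} = \frac{A + z}{12 + z}$
$- 137 N{\left(-3,11 \right)} + 133 = - 137 \frac{-3 + 11}{12 + 11} + 133 = - 137 \cdot \frac{1}{23} \cdot 8 + 133 = \left(-137\right) \frac{8}{23} + 133 = - \frac{1096}{23} + 133 = \frac{1963}{23}$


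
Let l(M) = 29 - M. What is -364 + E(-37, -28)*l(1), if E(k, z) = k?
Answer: -1400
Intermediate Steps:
-364 + E(-37, -28)*l(1) = -364 - 37*(29 - 1*1) = -364 - 37*(29 - 1) = -364 - 37*28 = -364 - 1036 = -1400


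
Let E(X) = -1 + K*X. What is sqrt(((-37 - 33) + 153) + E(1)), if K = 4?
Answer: sqrt(86) ≈ 9.2736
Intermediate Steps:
E(X) = -1 + 4*X
sqrt(((-37 - 33) + 153) + E(1)) = sqrt(((-37 - 33) + 153) + (-1 + 4*1)) = sqrt((-70 + 153) + (-1 + 4)) = sqrt(83 + 3) = sqrt(86)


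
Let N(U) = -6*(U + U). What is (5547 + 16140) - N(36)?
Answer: 22119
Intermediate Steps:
N(U) = -12*U
(5547 + 16140) - N(36) = (5547 + 16140) - (-12)*36 = 21687 - 1*(-432) = 21687 + 432 = 22119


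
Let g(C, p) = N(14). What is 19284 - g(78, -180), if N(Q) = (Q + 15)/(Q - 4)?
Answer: 192811/10 ≈ 19281.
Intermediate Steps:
N(Q) = (15 + Q)/(-4 + Q)
g(C, p) = 29/10 (g(C, p) = (15 + 14)/(-4 + 14) = 29/10)
19284 - g(78, -180) = 19284 - 1*29/10 = 19284 - 29/10 = 192811/10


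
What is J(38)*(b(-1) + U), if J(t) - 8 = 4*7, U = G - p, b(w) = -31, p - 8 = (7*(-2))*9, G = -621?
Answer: -19224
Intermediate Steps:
p = -118 (p = 8 + (7*(-2))*9 = 8 - 14*9 = 8 - 126 = -118)
U = -503 (U = -621 - 1*(-118) = -621 + 118 = -503)
J(t) = 36 (J(t) = 8 + 4*7 = 8 + 28 = 36)
J(38)*(b(-1) + U) = 36*(-31 - 503) = 36*(-534) = -19224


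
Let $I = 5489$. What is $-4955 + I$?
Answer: $534$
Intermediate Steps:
$-4955 + I = -4955 + 5489 = 534$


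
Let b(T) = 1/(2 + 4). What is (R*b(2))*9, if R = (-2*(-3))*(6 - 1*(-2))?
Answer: 72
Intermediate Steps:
b(T) = ⅙ (b(T) = 1/6 = ⅙)
R = 48 (R = 6*(6 + 2) = 6*8 = 48)
(R*b(2))*9 = (48*(⅙))*9 = 8*9 = 72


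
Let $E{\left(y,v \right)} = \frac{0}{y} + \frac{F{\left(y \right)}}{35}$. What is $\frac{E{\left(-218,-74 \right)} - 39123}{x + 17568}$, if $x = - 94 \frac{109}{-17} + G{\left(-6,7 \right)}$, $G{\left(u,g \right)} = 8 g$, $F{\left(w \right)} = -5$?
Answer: $- \frac{2327827}{1084489} \approx -2.1465$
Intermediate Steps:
$E{\left(y,v \right)} = - \frac{1}{7}$ ($E{\left(y,v \right)} = \frac{0}{y} - \frac{5}{35} = 0 - \frac{1}{7} = - \frac{1}{7}$)
$x = \frac{11198}{17}$ ($x = - 94 \frac{109}{-17} + 8 \cdot 7 = - 94 \cdot 109 \left(- \frac{1}{17}\right) + 56 = \left(-94\right) \left(- \frac{109}{17}\right) + 56 = \frac{10246}{17} + 56 = \frac{11198}{17} \approx 658.71$)
$\frac{E{\left(-218,-74 \right)} - 39123}{x + 17568} = \frac{- \frac{1}{7} - 39123}{\frac{11198}{17} + 17568} = - \frac{273862}{7 \cdot \frac{309854}{17}} = \left(- \frac{273862}{7}\right) \frac{17}{309854} = - \frac{2327827}{1084489}$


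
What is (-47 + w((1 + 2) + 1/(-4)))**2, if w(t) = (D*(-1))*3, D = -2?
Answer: 1681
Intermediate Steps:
w(t) = 6 (w(t) = -2*(-1)*3 = 2*3 = 6)
(-47 + w((1 + 2) + 1/(-4)))**2 = (-47 + 6)**2 = (-41)**2 = 1681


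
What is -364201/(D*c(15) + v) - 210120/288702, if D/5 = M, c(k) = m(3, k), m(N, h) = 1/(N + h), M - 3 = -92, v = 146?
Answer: -315513119966/105039411 ≈ -3003.8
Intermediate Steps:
M = -89 (M = 3 - 92 = -89)
c(k) = 1/(3 + k)
D = -445 (D = 5*(-89) = -445)
-364201/(D*c(15) + v) - 210120/288702 = -364201/(-445/(3 + 15) + 146) - 210120/288702 = -364201/(-445/18 + 146) - 210120*1/288702 = -364201/(-445*1/18 + 146) - 35020/48117 = -364201/(-445/18 + 146) - 35020/48117 = -364201/2183/18 - 35020/48117 = -364201*18/2183 - 35020/48117 = -6555618/2183 - 35020/48117 = -315513119966/105039411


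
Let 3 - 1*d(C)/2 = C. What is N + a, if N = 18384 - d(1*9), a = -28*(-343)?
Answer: 28000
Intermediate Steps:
d(C) = 6 - 2*C
a = 9604
N = 18396 (N = 18384 - (6 - 2*9) = 18384 - (6 - 18) = 18384 - 1*(-12) = 18384 + 12 = 18396)
N + a = 18396 + 9604 = 28000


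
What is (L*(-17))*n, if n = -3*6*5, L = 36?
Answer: 55080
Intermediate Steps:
n = -90 (n = -18*5 = -90)
(L*(-17))*n = (36*(-17))*(-90) = -612*(-90) = 55080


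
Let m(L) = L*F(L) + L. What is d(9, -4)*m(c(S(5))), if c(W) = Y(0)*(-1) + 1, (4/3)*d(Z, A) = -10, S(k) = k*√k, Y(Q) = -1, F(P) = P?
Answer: -45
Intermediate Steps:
S(k) = k^(3/2)
d(Z, A) = -15/2 (d(Z, A) = (¾)*(-10) = -15/2)
c(W) = 2 (c(W) = -1*(-1) + 1 = 1 + 1 = 2)
m(L) = L + L² (m(L) = L*L + L = L² + L = L + L²)
d(9, -4)*m(c(S(5))) = -15*(1 + 2) = -15*3 = -15/2*6 = -45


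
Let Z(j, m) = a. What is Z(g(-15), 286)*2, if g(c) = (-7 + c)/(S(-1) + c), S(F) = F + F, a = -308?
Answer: -616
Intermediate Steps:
S(F) = 2*F
g(c) = (-7 + c)/(-2 + c) (g(c) = (-7 + c)/(2*(-1) + c) = (-7 + c)/(-2 + c))
Z(j, m) = -308
Z(g(-15), 286)*2 = -308*2 = -616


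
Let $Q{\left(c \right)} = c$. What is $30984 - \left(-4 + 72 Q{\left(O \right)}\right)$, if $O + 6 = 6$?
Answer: $30988$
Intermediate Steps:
$O = 0$ ($O = -6 + 6 = 0$)
$30984 - \left(-4 + 72 Q{\left(O \right)}\right) = 30984 - -4 = 30984 + \left(0 + 4\right) = 30984 + 4 = 30988$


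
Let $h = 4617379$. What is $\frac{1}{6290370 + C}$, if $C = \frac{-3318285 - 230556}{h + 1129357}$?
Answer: $\frac{5746736}{36149092183479} \approx 1.5897 \cdot 10^{-7}$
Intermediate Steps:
$C = - \frac{3548841}{5746736}$ ($C = \frac{-3318285 - 230556}{4617379 + 1129357} = - \frac{3548841}{5746736} \approx -0.61754$)
$\frac{1}{6290370 + C} = \frac{1}{6290370 - \frac{3548841}{5746736}} = \frac{1}{\frac{36149092183479}{5746736}} = \frac{5746736}{36149092183479}$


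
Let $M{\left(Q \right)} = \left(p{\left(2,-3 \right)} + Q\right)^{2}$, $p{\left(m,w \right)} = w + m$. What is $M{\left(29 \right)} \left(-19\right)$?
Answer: $-14896$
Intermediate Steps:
$p{\left(m,w \right)} = m + w$
$M{\left(Q \right)} = \left(-1 + Q\right)^{2}$ ($M{\left(Q \right)} = \left(\left(2 - 3\right) + Q\right)^{2} = \left(-1 + Q\right)^{2}$)
$M{\left(29 \right)} \left(-19\right) = \left(-1 + 29\right)^{2} \left(-19\right) = 28^{2} \left(-19\right) = 784 \left(-19\right) = -14896$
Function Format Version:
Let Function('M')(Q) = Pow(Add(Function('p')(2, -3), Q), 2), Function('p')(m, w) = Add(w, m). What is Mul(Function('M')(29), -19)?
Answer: -14896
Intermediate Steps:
Function('p')(m, w) = Add(m, w)
Function('M')(Q) = Pow(Add(-1, Q), 2) (Function('M')(Q) = Pow(Add(Add(2, -3), Q), 2) = Pow(Add(-1, Q), 2))
Mul(Function('M')(29), -19) = Mul(Pow(Add(-1, 29), 2), -19) = Mul(Pow(28, 2), -19) = Mul(784, -19) = -14896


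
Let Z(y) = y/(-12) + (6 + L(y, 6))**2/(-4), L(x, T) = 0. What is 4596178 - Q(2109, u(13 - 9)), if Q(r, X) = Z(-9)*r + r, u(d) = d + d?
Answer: 18445873/4 ≈ 4.6115e+6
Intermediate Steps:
u(d) = 2*d
Z(y) = -9 - y/12 (Z(y) = y/(-12) + (6 + 0)**2/(-4) = y*(-1/12) + 6**2*(-1/4) = -y/12 + 36*(-1/4) = -y/12 - 9 = -9 - y/12)
Q(r, X) = -29*r/4 (Q(r, X) = (-9 - 1/12*(-9))*r + r = (-9 + 3/4)*r + r = -33*r/4 + r = -29*r/4)
4596178 - Q(2109, u(13 - 9)) = 4596178 - (-29)*2109/4 = 4596178 - 1*(-61161/4) = 4596178 + 61161/4 = 18445873/4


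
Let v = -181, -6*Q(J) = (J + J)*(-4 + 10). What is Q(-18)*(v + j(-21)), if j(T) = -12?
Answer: -6948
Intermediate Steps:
Q(J) = -2*J (Q(J) = -(J + J)*(-4 + 10)/6 = -2*J*6/6 = -2*J)
Q(-18)*(v + j(-21)) = (-2*(-18))*(-181 - 12) = 36*(-193) = -6948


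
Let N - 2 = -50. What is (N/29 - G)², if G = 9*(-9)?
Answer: 5294601/841 ≈ 6295.6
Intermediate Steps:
N = -48 (N = 2 - 50 = -48)
G = -81
(N/29 - G)² = (-48/29 - 1*(-81))² = (-48*1/29 + 81)² = (-48/29 + 81)² = (2301/29)² = 5294601/841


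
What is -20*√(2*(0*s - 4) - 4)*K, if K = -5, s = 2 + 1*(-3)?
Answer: 200*I*√3 ≈ 346.41*I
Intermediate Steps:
s = -1 (s = 2 - 3 = -1)
-20*√(2*(0*s - 4) - 4)*K = -20*√(2*(0*(-1) - 4) - 4)*(-5) = -20*√(2*(0 - 4) - 4)*(-5) = -20*√(2*(-4) - 4)*(-5) = -20*√(-8 - 4)*(-5) = -20*√(-12)*(-5) = -20*2*I*√3*(-5) = -(-200)*I*√3 = 200*I*√3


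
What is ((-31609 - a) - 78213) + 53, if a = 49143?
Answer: -158912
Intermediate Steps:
((-31609 - a) - 78213) + 53 = ((-31609 - 1*49143) - 78213) + 53 = ((-31609 - 49143) - 78213) + 53 = (-80752 - 78213) + 53 = -158965 + 53 = -158912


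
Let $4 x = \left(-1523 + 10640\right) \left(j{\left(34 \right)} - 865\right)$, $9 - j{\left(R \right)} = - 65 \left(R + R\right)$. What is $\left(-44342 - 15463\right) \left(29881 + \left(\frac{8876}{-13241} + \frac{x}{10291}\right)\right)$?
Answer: $- \frac{249933897579655710}{136263131} \approx -1.8342 \cdot 10^{9}$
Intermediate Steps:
$j{\left(R \right)} = 9 + 130 R$ ($j{\left(R \right)} = 9 - - 65 \left(R + R\right) = 9 - - 65 \cdot 2 R = 9 - - 130 R = 9 + 130 R$)
$x = 8123247$ ($x = \frac{\left(-1523 + 10640\right) \left(\left(9 + 130 \cdot 34\right) - 865\right)}{4} = \frac{9117 \left(\left(9 + 4420\right) - 865\right)}{4} = \frac{9117 \left(4429 - 865\right)}{4} = \frac{9117 \cdot 3564}{4} = \frac{1}{4} \cdot 32492988 = 8123247$)
$\left(-44342 - 15463\right) \left(29881 + \left(\frac{8876}{-13241} + \frac{x}{10291}\right)\right) = \left(-44342 - 15463\right) \left(29881 + \left(\frac{8876}{-13241} + \frac{8123247}{10291}\right)\right) = - 59805 \left(29881 + \left(8876 \left(- \frac{1}{13241}\right) + 8123247 \cdot \frac{1}{10291}\right)\right) = - 59805 \left(29881 + \left(- \frac{8876}{13241} + \frac{8123247}{10291}\right)\right) = - 59805 \left(29881 + \frac{107468570611}{136263131}\right) = \left(-59805\right) \frac{4179147188022}{136263131} = - \frac{249933897579655710}{136263131}$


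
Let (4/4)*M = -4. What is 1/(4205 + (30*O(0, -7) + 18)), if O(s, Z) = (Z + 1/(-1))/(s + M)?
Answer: 1/4283 ≈ 0.00023348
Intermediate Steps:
M = -4
O(s, Z) = (-1 + Z)/(-4 + s) (O(s, Z) = (Z + 1/(-1))/(s - 4) = (Z - 1)/(-4 + s) = (-1 + Z)/(-4 + s))
1/(4205 + (30*O(0, -7) + 18)) = 1/(4205 + (30*((-1 - 7)/(-4 + 0)) + 18)) = 1/(4205 + (30*(-8/(-4)) + 18)) = 1/(4205 + (30*(-¼*(-8)) + 18)) = 1/(4205 + (30*2 + 18)) = 1/(4205 + (60 + 18)) = 1/(4205 + 78) = 1/4283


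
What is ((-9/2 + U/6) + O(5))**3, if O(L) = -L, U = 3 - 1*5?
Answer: -205379/216 ≈ -950.83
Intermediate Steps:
U = -2 (U = 3 - 5 = -2)
((-9/2 + U/6) + O(5))**3 = ((-9/2 - 2/6) - 1*5)**3 = ((-9*1/2 - 2*1/6) - 5)**3 = ((-9/2 - 1/3) - 5)**3 = (-29/6 - 5)**3 = (-59/6)**3 = -205379/216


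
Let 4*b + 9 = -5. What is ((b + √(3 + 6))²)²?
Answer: 1/16 ≈ 0.062500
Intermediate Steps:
b = -7/2 (b = -9/4 + (¼)*(-5) = -9/4 - 5/4 = -7/2 ≈ -3.5000)
((b + √(3 + 6))²)² = ((-7/2 + √(3 + 6))²)² = ((-7/2 + √9)²)² = ((-7/2 + 3)²)² = ((-½)²)² = (¼)² = 1/16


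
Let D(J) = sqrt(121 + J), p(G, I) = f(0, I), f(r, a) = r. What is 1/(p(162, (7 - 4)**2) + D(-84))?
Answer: sqrt(37)/37 ≈ 0.16440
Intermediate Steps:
p(G, I) = 0
1/(p(162, (7 - 4)**2) + D(-84)) = 1/(0 + sqrt(121 - 84)) = 1/(0 + sqrt(37)) = 1/(sqrt(37)) = sqrt(37)/37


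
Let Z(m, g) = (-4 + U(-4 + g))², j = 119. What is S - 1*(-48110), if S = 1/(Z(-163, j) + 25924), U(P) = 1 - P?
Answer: 1917087281/39848 ≈ 48110.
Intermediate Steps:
Z(m, g) = (1 - g)² (Z(m, g) = (-4 + (1 - (-4 + g)))² = (-4 + (1 + (4 - g)))² = (-4 + (5 - g))² = (1 - g)²)
S = 1/39848 (S = 1/((-1 + 119)² + 25924) = 1/(118² + 25924) = 1/(13924 + 25924) = 1/39848 ≈ 2.5095e-5)
S - 1*(-48110) = 1/39848 - 1*(-48110) = 1/39848 + 48110 = 1917087281/39848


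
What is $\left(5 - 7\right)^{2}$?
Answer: $4$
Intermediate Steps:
$\left(5 - 7\right)^{2} = \left(-2\right)^{2} = 4$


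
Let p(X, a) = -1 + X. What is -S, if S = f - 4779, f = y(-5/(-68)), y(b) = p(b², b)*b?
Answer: 1502693523/314432 ≈ 4779.1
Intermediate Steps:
y(b) = b*(-1 + b²) (y(b) = (-1 + b²)*b = b*(-1 + b²))
f = -22995/314432 (f = (-5/(-68))³ - (-5)/(-68) = (-5*(-1/68))³ - (-5)*(-1)/68 = (5/68)³ - 1*5/68 = 125/314432 - 5/68 = -22995/314432 ≈ -0.073132)
S = -1502693523/314432 (S = -22995/314432 - 4779 = -1502693523/314432 ≈ -4779.1)
-S = -1*(-1502693523/314432) = 1502693523/314432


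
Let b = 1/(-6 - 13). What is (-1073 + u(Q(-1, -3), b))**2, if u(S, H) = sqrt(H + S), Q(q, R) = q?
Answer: 21875231/19 - 4292*I*sqrt(95)/19 ≈ 1.1513e+6 - 2201.8*I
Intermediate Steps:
b = -1/19 (b = 1/(-19) = -1/19 ≈ -0.052632)
(-1073 + u(Q(-1, -3), b))**2 = (-1073 + sqrt(-1/19 - 1))**2 = (-1073 + sqrt(-20/19))**2 = (-1073 + 2*I*sqrt(95)/19)**2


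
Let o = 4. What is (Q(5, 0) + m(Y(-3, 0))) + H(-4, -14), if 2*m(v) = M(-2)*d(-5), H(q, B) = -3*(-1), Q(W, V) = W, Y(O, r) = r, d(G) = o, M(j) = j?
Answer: 4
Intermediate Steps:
d(G) = 4
H(q, B) = 3
m(v) = -4 (m(v) = (-2*4)/2 = (½)*(-8) = -4)
(Q(5, 0) + m(Y(-3, 0))) + H(-4, -14) = (5 - 4) + 3 = 1 + 3 = 4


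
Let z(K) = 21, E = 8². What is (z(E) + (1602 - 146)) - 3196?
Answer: -1719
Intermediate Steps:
E = 64
(z(E) + (1602 - 146)) - 3196 = (21 + (1602 - 146)) - 3196 = (21 + 1456) - 3196 = 1477 - 3196 = -1719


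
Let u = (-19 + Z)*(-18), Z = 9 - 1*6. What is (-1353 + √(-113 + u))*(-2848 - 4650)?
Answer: 10144794 - 37490*√7 ≈ 1.0046e+7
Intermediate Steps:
Z = 3 (Z = 9 - 6 = 3)
u = 288 (u = (-19 + 3)*(-18) = -16*(-18) = 288)
(-1353 + √(-113 + u))*(-2848 - 4650) = (-1353 + √(-113 + 288))*(-2848 - 4650) = (-1353 + √175)*(-7498) = (-1353 + 5*√7)*(-7498) = 10144794 - 37490*√7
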